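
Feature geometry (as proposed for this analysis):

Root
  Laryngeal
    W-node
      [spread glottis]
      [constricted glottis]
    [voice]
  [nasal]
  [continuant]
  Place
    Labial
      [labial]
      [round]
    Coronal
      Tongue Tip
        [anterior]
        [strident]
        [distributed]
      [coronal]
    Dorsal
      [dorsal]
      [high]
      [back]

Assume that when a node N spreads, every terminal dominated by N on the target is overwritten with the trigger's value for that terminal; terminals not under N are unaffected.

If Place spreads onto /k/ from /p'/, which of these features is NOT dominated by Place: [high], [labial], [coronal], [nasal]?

Place dominates exactly [labial], [round], [anterior], [strident], [distributed], [coronal], [dorsal], [high], [back].
Of the listed options, [high], [labial], [coronal] are among these and would be overwritten by spreading Place.
But [nasal] is a dependent of Root, outside Place; it is therefore untouched by the spreading.

[nasal]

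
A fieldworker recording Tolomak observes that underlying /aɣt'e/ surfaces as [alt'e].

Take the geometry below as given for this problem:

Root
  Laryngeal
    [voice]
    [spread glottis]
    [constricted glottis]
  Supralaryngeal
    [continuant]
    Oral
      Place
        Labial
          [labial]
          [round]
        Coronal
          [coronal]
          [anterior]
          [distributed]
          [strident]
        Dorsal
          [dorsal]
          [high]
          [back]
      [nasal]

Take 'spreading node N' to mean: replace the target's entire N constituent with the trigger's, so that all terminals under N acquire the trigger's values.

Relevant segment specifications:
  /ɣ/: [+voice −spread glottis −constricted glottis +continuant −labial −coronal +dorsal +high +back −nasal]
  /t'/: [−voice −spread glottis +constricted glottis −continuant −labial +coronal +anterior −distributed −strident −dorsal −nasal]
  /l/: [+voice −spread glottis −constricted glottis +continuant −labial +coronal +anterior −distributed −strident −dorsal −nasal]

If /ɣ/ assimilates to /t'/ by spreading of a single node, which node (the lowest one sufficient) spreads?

Place

/ɣ/ and [l] differ in [coronal], [anterior], [distributed], [strident], [dorsal], [high], [back]; every other specified feature is identical.
Tracing each changed feature up the tree, the paths first meet at Place; any lower node misses at least one of them.
Spreading Place from /t'/ overwrites each of those terminals with /t'/'s values, yielding exactly [l].
[voice], [continuant] stay as in /ɣ/ although /t'/ differs there, so no node dominating them spread; among the remaining candidates Place is the lowest that derives the output.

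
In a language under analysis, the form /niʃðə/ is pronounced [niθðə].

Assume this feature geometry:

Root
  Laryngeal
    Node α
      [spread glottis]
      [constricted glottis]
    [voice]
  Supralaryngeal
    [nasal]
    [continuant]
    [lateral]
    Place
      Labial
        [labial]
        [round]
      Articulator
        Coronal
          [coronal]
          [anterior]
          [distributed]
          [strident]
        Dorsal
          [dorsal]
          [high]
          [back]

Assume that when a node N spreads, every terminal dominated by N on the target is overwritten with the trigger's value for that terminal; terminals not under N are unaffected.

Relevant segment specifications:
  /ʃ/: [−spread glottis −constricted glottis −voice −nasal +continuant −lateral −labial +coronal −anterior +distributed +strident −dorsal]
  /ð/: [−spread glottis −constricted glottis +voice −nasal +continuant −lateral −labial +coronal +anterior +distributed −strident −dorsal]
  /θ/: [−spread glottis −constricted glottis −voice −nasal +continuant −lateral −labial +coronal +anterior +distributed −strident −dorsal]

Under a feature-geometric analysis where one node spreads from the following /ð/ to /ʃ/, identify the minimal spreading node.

Coronal

Feature comparison: [anterior], [strident] differ between /ʃ/ and [θ]; the remaining terminals match.
These terminals are all dominated by Coronal, and no proper subconstituent of Coronal covers them all; Coronal is their lowest common ancestor.
Delinking /ʃ/'s Coronal and associating /ð/'s Coronal gives precisely the feature bundle of [θ].
[voice], a feature on which the two segments disagree outside Coronal, is unchanged — nothing dominating it spread, and Coronal is the minimal sufficient constituent.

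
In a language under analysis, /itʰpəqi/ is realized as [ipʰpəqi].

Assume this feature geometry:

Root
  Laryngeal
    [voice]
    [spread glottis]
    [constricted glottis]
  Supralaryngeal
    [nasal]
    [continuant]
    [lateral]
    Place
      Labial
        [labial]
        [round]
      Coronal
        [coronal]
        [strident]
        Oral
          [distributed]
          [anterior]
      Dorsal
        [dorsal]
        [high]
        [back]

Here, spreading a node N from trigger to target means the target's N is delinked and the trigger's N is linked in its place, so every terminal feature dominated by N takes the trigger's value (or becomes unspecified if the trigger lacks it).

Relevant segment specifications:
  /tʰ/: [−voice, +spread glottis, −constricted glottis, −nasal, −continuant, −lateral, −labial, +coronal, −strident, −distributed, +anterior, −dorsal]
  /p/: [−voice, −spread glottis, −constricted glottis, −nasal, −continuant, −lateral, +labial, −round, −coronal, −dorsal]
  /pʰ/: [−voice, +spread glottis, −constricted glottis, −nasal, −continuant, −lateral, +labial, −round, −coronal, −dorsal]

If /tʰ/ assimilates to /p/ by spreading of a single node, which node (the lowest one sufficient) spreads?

The alternation /tʰ/ → [pʰ] changes [labial], [round], [coronal], [anterior], [distributed], [strident] and nothing else.
Tracing each changed feature up the tree, the paths first meet at Place; any lower node misses at least one of them.
If Place spreads, every terminal under it takes /p/'s value, producing [pʰ] as observed.
[spread glottis], a feature on which the two segments disagree outside Place, is unchanged — nothing dominating it spread, and Place is the minimal sufficient constituent.

Place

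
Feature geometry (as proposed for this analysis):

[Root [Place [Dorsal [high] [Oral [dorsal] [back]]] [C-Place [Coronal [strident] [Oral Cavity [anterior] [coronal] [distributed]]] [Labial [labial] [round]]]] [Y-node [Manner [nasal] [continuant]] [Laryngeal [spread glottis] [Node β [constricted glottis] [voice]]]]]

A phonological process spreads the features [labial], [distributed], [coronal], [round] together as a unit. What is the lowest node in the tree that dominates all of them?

[labial]: Root / Place / C-Place / Labial / [labial].
[distributed]: Root / Place / C-Place / Coronal / Oral Cavity / [distributed].
[coronal]: Root / Place / C-Place / Coronal / Oral Cavity / [coronal].
[round]: Root / Place / C-Place / Labial / [round].
These paths first converge at C-Place; no daughter of C-Place dominates all 4 features, so C-Place is the minimal constituent.

C-Place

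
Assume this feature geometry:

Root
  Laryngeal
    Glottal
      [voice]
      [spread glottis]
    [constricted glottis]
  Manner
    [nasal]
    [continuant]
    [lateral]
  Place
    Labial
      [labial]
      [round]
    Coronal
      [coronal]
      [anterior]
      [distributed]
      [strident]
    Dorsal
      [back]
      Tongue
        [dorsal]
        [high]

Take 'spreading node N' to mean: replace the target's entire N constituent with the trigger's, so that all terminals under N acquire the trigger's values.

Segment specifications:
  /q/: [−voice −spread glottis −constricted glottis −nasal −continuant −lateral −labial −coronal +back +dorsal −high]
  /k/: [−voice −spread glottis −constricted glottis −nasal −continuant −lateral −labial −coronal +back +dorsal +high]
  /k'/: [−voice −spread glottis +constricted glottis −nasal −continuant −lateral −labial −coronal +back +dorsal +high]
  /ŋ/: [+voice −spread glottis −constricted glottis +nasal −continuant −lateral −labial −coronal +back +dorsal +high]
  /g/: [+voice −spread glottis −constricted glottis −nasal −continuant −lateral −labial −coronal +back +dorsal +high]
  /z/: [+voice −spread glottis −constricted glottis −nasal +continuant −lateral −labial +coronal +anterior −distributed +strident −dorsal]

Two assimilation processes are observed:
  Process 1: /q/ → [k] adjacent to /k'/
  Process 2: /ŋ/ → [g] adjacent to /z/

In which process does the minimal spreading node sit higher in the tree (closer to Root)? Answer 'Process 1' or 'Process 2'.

Process 1 alters [high]; the lowest dominating node is [high] (depth 4 from Root).
Process 2 alters [nasal]; the lowest dominating node is [nasal] (depth 2 from Root).
[nasal] is closer to Root than [high], so Process 2 spreads the higher node.

Process 2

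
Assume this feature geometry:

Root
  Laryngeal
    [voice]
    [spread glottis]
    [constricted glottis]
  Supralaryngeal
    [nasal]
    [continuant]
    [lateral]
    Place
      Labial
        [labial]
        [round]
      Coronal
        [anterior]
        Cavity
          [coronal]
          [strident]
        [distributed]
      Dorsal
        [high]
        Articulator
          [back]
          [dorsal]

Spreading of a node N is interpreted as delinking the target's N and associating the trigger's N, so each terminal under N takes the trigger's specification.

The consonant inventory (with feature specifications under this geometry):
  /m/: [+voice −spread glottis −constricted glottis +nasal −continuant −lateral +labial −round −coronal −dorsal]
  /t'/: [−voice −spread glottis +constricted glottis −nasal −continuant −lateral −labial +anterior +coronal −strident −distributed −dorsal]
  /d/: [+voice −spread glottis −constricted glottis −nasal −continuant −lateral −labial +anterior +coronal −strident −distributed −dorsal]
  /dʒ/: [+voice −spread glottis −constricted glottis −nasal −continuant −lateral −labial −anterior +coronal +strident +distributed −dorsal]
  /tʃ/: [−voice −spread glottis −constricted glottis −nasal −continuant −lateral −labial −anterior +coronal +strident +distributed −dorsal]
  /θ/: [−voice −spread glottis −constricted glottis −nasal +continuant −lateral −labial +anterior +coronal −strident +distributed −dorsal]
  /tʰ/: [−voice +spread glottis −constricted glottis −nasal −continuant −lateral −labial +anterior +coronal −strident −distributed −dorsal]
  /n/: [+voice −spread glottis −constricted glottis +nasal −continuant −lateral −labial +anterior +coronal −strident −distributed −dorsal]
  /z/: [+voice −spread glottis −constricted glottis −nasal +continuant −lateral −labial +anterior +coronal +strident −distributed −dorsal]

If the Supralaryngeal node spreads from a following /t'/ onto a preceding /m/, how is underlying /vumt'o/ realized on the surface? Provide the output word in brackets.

Terminals under Supralaryngeal in this geometry: [nasal], [continuant], [lateral], [labial], [round], [anterior], [coronal], [strident], [distributed], [high], [back], [dorsal].
Spreading Supralaryngeal from /t'/ onto /m/ replaces those values with /t'/'s: [−nasal], [−continuant], [−lateral], [−labial], [+anterior], [+coronal], [−strident], [−distributed], [−dorsal]. Features outside Supralaryngeal ([voice], [spread glottis], [constricted glottis]) stay as in /m/.
The resulting bundle matches /d/ in the inventory; substituting it for /m/ gives [vudt'o].

[vudt'o]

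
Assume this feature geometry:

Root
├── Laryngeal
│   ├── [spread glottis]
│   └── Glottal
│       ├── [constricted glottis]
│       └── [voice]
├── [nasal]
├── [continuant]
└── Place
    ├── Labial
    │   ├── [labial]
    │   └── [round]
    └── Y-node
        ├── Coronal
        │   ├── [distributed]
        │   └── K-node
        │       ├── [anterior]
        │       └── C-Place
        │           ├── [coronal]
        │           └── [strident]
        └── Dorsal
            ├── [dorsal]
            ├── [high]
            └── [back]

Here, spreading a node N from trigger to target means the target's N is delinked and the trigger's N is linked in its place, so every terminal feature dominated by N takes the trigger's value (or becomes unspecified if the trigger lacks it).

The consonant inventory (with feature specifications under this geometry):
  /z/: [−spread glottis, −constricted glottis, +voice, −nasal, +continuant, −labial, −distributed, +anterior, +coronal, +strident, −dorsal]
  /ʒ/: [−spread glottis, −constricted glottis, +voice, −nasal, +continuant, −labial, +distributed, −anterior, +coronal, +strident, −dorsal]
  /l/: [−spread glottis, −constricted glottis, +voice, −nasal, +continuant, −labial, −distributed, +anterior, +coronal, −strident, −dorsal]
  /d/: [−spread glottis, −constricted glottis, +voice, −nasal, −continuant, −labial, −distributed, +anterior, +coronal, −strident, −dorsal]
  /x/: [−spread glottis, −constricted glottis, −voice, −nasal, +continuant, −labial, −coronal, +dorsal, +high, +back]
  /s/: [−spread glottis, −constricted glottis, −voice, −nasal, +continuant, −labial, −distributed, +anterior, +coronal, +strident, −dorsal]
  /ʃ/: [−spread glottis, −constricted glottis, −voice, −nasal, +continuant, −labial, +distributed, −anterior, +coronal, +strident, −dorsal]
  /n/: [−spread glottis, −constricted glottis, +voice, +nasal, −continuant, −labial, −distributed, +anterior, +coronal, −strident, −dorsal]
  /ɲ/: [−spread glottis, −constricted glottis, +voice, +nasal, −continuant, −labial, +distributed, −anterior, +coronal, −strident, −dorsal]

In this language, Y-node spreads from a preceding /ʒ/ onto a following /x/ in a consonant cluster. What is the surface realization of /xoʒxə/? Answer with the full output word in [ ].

Terminals under Y-node in this geometry: [distributed], [anterior], [coronal], [strident], [dorsal], [high], [back].
Spreading Y-node from /ʒ/ onto /x/ replaces those values with /ʒ/'s: [+distributed], [−anterior], [+coronal], [+strident], [−dorsal]. Features outside Y-node ([spread glottis], [constricted glottis], [voice], …) stay as in /x/.
This feature bundle is that of [ʃ], so /xoʒxə/ surfaces as [xoʒʃə].

[xoʒʃə]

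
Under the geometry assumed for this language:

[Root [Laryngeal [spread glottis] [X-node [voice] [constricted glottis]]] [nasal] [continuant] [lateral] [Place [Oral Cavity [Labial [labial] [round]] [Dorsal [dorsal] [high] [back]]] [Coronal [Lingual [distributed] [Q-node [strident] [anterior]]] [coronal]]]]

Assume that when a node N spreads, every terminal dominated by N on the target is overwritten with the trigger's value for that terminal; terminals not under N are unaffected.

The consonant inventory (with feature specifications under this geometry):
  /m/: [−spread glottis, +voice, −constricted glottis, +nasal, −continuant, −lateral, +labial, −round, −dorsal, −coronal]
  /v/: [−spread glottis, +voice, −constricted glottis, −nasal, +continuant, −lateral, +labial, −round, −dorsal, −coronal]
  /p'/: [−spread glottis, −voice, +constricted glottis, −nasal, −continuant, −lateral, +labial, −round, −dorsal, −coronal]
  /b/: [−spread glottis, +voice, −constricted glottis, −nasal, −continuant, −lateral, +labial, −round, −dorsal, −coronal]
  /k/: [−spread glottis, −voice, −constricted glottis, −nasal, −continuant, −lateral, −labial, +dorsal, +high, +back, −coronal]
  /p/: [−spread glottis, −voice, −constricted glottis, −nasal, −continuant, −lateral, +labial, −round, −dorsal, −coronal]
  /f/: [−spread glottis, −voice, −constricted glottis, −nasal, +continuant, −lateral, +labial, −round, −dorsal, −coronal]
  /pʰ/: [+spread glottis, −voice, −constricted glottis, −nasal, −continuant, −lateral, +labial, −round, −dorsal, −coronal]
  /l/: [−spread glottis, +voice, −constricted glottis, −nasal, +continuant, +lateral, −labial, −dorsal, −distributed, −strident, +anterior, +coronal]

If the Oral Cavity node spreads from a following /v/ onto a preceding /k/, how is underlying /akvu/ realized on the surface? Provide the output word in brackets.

[apvu]

The Oral Cavity node dominates the terminals [labial], [round], [dorsal], [high], [back].
The target acquires /v/'s values for everything under Oral Cavity — [+labial], [−round], [−dorsal] — while keeping its own [spread glottis], [voice], [constricted glottis], ….
The resulting bundle matches /p/ in the inventory; substituting it for /k/ gives [apvu].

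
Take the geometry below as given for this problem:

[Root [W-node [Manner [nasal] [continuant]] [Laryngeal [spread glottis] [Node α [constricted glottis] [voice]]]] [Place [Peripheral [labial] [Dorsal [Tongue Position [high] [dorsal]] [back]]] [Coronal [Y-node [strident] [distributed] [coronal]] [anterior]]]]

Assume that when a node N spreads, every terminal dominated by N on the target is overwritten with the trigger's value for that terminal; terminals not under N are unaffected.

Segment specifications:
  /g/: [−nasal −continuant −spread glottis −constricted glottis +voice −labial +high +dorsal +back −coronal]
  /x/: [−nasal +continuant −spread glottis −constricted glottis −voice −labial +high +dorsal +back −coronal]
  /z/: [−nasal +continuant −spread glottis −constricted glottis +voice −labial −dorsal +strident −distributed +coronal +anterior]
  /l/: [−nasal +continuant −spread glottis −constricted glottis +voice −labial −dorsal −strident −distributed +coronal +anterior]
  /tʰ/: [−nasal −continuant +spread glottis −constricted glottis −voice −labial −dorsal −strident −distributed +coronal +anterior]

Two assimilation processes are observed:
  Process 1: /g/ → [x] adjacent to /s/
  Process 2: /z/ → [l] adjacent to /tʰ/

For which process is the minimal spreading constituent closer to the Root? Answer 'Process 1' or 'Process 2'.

Process 1 alters [voice], [continuant]; the lowest common ancestor is W-node (depth 1 from Root).
Process 2: the feature that changes is [strident]; the minimal node is [strident] (depth 4).
W-node is closer to Root than [strident], so Process 1 spreads the higher node.

Process 1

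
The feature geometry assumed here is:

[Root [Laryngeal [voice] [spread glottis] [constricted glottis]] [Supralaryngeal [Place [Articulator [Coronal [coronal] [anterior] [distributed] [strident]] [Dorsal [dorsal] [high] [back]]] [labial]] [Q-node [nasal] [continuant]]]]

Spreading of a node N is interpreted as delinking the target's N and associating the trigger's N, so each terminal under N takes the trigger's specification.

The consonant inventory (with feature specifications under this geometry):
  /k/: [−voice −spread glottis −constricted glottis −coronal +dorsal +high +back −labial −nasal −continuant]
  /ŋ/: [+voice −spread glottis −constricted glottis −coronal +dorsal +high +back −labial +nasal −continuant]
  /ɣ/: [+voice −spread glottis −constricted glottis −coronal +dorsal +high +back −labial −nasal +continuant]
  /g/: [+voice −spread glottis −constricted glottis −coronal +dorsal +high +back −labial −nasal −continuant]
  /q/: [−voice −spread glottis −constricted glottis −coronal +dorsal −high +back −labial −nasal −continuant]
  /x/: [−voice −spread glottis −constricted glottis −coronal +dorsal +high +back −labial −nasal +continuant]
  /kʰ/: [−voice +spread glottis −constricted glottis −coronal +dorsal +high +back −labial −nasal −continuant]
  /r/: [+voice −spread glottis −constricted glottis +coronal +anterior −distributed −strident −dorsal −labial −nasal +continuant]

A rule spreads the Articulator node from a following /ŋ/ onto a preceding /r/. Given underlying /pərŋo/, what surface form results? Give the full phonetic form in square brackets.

[pəɣŋo]

Terminals under Articulator in this geometry: [coronal], [anterior], [distributed], [strident], [dorsal], [high], [back].
After delinking /r/'s Articulator and linking /ŋ/'s, the affected terminals become [−coronal], [+dorsal], [+high], [+back]; [voice], [spread glottis], [constricted glottis], … (outside Articulator) are retained from /r/.
This feature bundle is that of [ɣ], so /pərŋo/ surfaces as [pəɣŋo].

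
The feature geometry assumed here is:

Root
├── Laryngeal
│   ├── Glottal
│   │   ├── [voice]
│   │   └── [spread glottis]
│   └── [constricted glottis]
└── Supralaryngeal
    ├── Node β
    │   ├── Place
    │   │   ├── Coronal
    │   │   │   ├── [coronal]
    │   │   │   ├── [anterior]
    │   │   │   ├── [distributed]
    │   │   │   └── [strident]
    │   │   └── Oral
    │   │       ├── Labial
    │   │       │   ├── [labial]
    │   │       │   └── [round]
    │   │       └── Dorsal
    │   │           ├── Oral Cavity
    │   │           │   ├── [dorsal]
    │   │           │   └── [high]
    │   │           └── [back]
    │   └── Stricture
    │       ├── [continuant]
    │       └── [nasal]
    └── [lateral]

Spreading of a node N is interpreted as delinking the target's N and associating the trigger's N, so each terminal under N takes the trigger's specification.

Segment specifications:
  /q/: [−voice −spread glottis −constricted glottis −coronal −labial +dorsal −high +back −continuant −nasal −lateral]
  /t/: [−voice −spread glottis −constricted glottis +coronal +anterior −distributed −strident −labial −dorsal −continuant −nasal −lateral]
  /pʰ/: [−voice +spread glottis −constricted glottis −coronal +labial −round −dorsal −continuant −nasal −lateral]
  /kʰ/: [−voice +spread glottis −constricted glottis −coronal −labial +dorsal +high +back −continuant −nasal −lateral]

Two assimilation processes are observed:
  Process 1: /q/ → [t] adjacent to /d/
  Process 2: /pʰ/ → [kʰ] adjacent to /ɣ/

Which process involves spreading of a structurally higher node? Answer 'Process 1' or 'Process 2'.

Process 1: the features that change are [coronal], [anterior], [distributed], [strident], [dorsal], [high], [back]; the minimal node is Place (depth 3).
Process 2 alters [labial], [round], [dorsal], [high], [back]; the lowest common ancestor is Oral (depth 4 from Root).
Place is closer to Root than Oral, so Process 1 spreads the higher node.

Process 1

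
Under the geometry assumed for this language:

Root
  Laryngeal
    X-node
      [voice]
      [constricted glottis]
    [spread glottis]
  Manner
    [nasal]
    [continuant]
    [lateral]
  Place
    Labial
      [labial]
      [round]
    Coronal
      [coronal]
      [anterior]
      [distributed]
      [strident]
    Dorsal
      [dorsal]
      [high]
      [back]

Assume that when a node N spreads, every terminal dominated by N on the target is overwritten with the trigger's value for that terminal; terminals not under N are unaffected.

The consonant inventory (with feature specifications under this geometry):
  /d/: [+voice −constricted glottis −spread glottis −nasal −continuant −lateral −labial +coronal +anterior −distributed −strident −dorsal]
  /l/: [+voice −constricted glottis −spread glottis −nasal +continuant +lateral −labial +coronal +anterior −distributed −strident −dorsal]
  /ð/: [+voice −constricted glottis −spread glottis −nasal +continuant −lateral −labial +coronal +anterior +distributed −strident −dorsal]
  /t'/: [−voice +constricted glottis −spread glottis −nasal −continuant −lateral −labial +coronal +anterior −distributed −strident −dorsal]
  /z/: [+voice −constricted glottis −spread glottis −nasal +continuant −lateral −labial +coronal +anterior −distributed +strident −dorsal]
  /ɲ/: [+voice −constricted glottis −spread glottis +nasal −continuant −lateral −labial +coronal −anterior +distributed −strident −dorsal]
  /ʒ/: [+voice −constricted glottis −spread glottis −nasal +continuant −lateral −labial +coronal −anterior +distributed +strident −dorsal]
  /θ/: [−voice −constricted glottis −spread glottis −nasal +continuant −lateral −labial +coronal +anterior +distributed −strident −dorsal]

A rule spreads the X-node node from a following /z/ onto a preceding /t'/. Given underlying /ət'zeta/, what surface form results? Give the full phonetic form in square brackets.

[ədzeta]

Terminals under X-node in this geometry: [voice], [constricted glottis].
Spreading X-node from /z/ onto /t'/ replaces those values with /z/'s: [+voice], [−constricted glottis]. Features outside X-node ([spread glottis], [nasal], [continuant], …) stay as in /t'/.
The resulting bundle matches /d/ in the inventory; substituting it for /t'/ gives [ədzeta].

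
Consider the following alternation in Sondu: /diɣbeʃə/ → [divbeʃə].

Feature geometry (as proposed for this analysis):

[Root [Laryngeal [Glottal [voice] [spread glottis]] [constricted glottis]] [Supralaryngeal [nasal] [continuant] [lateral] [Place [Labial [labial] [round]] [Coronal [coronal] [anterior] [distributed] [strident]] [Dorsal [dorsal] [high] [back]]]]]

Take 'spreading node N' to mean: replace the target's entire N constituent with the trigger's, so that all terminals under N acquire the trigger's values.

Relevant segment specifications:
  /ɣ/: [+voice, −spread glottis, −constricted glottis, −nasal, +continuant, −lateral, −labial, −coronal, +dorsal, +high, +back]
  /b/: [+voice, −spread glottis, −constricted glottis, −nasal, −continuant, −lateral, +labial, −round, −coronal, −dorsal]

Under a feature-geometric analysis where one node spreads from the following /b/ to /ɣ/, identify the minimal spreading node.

Feature comparison: [labial], [round], [dorsal], [high], [back] differ between /ɣ/ and [v]; the remaining terminals match.
In this geometry the lowest node dominating all of them is Place: every daughter of Place dominates only a proper subset, so no lower node suffices.
Spreading Place from /b/ overwrites each of those terminals with /b/'s values, yielding exactly [v].
Since [continuant] is preserved even though /b/ disagrees there, no node above Place spread.

Place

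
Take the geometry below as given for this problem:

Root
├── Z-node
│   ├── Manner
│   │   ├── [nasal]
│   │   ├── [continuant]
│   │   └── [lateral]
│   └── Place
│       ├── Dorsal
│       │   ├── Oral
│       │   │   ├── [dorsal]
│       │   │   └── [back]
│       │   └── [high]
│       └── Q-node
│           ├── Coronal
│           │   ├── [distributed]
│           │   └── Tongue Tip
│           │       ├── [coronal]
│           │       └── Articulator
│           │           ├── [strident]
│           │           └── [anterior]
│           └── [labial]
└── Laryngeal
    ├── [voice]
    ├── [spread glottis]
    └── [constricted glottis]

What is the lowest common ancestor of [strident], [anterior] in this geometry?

[strident]: Root → Z-node → Place → Q-node → Coronal → Tongue Tip → Articulator → [strident].
[anterior]: Root → Z-node → Place → Q-node → Coronal → Tongue Tip → Articulator → [anterior].
Articulator is the lowest common ancestor — every listed feature sits under it, and no single subconstituent of Articulator covers them all.

Articulator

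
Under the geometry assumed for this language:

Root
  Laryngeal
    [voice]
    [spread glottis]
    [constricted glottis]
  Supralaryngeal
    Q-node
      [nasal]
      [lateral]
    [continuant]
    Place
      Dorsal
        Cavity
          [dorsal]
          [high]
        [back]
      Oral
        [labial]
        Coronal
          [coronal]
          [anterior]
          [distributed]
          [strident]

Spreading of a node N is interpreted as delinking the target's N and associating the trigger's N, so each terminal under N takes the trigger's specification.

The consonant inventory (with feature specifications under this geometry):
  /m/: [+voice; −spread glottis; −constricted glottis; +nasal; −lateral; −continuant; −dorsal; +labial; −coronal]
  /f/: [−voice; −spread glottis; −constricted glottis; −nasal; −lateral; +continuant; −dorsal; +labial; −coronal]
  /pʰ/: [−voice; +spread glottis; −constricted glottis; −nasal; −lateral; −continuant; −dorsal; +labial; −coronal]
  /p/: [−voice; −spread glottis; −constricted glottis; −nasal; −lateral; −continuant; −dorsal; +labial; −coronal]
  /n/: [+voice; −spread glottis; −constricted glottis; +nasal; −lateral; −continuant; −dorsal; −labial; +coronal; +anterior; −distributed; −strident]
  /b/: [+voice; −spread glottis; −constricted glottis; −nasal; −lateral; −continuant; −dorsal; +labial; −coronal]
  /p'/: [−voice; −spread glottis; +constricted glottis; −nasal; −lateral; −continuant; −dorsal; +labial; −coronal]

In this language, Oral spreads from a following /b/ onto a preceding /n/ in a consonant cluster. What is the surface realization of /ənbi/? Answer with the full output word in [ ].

The Oral node dominates the terminals [labial], [coronal], [anterior], [distributed], [strident].
The target acquires /b/'s values for everything under Oral — [+labial], [−coronal] — while keeping its own [voice], [spread glottis], [constricted glottis], ….
This feature bundle is that of [m], so /ənbi/ surfaces as [əmbi].

[əmbi]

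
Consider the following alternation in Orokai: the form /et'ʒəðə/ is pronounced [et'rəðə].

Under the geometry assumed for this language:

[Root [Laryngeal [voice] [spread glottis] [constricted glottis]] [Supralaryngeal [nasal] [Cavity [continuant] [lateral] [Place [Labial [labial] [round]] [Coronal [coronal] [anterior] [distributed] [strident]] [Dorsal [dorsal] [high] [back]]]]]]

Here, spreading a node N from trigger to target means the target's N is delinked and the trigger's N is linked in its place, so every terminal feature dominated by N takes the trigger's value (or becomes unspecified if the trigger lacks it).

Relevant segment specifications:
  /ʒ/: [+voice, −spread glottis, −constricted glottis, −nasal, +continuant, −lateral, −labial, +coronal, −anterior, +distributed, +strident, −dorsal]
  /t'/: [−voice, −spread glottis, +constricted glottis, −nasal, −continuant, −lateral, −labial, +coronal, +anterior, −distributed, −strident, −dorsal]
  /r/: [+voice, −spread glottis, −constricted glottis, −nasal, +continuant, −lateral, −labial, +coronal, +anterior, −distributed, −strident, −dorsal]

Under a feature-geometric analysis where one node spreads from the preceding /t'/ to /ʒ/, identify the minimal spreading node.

Coronal

Feature comparison: [anterior], [distributed], [strident] differ between /ʒ/ and [r]; the remaining terminals match.
In this geometry the lowest node dominating all of them is Coronal: every daughter of Coronal dominates only a proper subset, so no lower node suffices.
If Coronal spreads, every terminal under it takes /t'/'s value, producing [r] as observed.
[continuant], [constricted glottis] stay as in /ʒ/ although /t'/ differs there, so no node dominating them spread; among the remaining candidates Coronal is the lowest that derives the output.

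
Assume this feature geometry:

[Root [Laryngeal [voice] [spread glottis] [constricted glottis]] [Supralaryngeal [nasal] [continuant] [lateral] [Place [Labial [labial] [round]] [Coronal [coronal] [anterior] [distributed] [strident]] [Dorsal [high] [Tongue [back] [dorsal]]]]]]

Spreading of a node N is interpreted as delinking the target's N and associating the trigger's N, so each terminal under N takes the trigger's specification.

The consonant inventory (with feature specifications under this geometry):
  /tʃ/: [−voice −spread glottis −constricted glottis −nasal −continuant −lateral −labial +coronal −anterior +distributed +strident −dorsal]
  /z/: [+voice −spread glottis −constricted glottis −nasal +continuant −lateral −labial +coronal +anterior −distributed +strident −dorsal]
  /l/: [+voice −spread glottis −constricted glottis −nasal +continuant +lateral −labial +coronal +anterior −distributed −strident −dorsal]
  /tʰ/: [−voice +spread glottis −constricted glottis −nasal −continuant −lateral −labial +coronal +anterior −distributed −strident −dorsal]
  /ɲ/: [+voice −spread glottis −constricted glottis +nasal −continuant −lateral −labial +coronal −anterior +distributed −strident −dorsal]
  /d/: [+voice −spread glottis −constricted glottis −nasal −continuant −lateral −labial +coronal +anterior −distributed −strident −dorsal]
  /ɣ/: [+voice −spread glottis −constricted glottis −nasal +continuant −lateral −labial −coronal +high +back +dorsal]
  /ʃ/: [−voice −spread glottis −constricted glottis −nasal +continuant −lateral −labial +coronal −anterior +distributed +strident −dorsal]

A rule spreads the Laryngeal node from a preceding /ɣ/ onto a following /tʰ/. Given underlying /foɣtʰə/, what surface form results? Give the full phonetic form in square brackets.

Laryngeal immediately or transitively dominates [voice], [spread glottis], [constricted glottis].
The target acquires /ɣ/'s values for everything under Laryngeal — [+voice], [−spread glottis], [−constricted glottis] — while keeping its own [nasal], [continuant], [lateral], ….
Among the inventory, only /d/ has exactly this specification, giving the surface form [foɣdə].

[foɣdə]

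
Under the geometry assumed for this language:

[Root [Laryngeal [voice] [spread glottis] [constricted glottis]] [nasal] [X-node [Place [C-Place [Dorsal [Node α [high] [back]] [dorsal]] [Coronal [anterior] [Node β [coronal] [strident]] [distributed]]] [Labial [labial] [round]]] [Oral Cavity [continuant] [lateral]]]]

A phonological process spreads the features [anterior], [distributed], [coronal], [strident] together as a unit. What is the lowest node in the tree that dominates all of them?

Coronal

[anterior]: Root ▹ X-node ▹ Place ▹ C-Place ▹ Coronal ▹ [anterior].
[distributed]: Root ▹ X-node ▹ Place ▹ C-Place ▹ Coronal ▹ [distributed].
[coronal] lies under Node β (below X-node).
[strident]: Root ▹ X-node ▹ Place ▹ C-Place ▹ Coronal ▹ Node β ▹ [strident].
The listed terminals split across distinct daughters of Coronal, so Coronal itself is the smallest node containing them all.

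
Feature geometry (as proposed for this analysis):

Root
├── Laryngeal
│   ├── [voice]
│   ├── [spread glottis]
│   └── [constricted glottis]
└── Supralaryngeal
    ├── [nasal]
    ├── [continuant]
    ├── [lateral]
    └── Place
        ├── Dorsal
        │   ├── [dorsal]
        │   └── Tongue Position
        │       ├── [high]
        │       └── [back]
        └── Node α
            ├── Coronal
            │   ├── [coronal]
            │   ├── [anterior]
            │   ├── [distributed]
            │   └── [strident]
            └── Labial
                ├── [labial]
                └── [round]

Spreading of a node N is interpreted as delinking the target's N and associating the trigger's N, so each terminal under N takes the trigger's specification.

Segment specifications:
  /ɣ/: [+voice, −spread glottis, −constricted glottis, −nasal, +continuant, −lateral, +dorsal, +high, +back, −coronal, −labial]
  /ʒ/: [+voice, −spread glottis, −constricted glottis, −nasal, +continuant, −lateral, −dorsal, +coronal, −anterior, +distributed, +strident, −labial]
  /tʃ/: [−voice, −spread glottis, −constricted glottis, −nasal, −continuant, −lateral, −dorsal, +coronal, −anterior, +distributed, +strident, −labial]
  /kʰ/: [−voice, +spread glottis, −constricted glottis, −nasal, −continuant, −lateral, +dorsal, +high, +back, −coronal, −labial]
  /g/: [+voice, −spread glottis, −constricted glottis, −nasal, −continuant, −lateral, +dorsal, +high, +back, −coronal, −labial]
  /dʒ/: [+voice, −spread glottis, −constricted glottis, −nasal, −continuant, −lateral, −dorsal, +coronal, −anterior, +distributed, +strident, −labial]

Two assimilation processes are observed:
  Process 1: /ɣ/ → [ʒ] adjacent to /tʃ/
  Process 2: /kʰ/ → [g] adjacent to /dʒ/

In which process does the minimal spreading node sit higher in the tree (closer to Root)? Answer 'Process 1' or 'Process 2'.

Process 2

In Process 1, [coronal], [anterior], [distributed], [strident], [dorsal], [high], [back] change, so the minimal spreading node is Place at depth 2.
Process 2: the features that change are [voice], [spread glottis]; the minimal node is Laryngeal (depth 1).
Laryngeal is closer to Root than Place, so Process 2 spreads the higher node.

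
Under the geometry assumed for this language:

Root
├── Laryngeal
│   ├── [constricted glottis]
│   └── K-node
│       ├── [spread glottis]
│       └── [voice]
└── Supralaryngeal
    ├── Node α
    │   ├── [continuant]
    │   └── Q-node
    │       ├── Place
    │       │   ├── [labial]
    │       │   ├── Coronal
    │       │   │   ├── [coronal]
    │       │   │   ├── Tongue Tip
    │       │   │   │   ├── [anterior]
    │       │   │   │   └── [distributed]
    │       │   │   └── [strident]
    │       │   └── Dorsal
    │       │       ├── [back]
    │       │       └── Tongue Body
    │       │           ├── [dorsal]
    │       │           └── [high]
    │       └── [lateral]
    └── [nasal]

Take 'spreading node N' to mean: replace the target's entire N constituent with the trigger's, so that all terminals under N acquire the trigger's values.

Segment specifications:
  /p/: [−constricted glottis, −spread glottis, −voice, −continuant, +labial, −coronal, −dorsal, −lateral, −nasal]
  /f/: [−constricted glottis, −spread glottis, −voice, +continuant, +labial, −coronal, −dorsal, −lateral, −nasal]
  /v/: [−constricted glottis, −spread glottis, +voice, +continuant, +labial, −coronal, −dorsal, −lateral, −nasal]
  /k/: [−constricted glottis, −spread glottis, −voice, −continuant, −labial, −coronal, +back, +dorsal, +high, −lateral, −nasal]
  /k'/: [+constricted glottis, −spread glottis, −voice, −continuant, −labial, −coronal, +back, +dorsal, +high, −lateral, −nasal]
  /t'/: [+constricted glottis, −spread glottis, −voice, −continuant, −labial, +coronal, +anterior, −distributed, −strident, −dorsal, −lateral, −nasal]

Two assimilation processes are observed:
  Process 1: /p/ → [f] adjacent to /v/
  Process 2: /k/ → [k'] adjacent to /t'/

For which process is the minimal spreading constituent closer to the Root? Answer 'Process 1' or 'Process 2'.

Process 2

Process 1: the feature that changes is [continuant]; the minimal node is [continuant] (depth 3).
Process 2 alters [constricted glottis]; the lowest dominating node is [constricted glottis] (depth 2 from Root).
Depth 2 < depth 3; Process 2 involves the structurally higher constituent [constricted glottis].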